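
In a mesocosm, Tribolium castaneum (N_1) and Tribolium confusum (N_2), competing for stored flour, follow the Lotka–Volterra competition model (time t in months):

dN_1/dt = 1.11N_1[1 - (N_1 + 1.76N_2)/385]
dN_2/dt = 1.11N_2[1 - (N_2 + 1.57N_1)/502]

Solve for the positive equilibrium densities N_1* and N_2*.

Setting both brackets to zero gives the nullclines N_1 + 1.76N_2 = 385 and 1.57N_1 + N_2 = 502.
Substituting N_2 = 502 - 1.57N_1 into the first: N_1(1 - 1.76·1.57) = 385 - 1.76·502.
So N_1* = -499/-1.76 = 283, and then N_2* = 502 - 1.57·283 = 58.1.

N_1* ≈ 283, N_2* ≈ 58.1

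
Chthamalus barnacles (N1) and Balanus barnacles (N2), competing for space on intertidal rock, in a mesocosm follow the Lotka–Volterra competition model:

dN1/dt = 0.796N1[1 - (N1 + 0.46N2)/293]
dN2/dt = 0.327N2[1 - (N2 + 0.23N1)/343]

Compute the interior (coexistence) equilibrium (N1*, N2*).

N1* ≈ 151, N2* ≈ 308

Setting both brackets to zero gives the nullclines N1 + 0.46N2 = 293 and 0.23N1 + N2 = 343.
Substituting N2 = 343 - 0.23N1 into the first: N1(1 - 0.46·0.23) = 293 - 0.46·343.
So N1* = 135/0.894 = 151, and then N2* = 343 - 0.23·151 = 308.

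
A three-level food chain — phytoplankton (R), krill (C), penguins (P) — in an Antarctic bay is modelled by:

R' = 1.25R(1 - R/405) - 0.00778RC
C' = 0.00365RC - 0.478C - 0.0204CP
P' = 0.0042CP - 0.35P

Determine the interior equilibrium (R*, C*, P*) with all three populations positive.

R* ≈ 195, C* ≈ 83.3, P* ≈ 11.4

From dP/dt = 0: 0.0042C* = 0.35, so C* = 83.3.
From dR/dt = 0: 1.25(1 - R*/405) = 0.00778·83.3, giving R* = 405·(1 - 0.519) = 195.
From dC/dt = 0: 0.00365·195 - 0.478 = 0.0204P*, so P* = 0.234/0.0204 = 11.4.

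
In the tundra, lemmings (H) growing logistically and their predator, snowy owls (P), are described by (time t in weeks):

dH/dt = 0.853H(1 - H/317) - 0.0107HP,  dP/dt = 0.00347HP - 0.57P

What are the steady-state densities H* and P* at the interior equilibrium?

H* ≈ 164, P* ≈ 38.4

From dP/dt = 0 with P > 0: 0.00347H* = 0.57, so H* = 164.
Substitute into dH/dt = 0: 0.853(1 - 164/317) = 0.0107P*.
The bracket is 0.482, giving P* = 0.411/0.0107 = 38.4.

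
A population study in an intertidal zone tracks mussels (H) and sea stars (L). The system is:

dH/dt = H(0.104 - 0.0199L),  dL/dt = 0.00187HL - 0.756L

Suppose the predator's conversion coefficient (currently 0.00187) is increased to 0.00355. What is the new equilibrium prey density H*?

H* ≈ 213

At the interior fixed point, setting dL/dt = 0 with L > 0 fixes H* = (predator death rate)/(HL coefficient) — independent of the other coefficients.
With the change, H* = 0.756/0.00355 = 213; it falls from 404.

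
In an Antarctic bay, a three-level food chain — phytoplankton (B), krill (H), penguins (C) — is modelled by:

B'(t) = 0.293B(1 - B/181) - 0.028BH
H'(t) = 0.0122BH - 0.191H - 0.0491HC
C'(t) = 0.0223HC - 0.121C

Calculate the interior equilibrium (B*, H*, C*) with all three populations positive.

B* ≈ 87.1, H* ≈ 5.43, C* ≈ 17.8

From dC/dt = 0: 0.0223H* = 0.121, so H* = 5.43.
From dB/dt = 0: 0.293(1 - B*/181) = 0.028·5.43, giving B* = 181·(1 - 0.519) = 87.1.
From dH/dt = 0: 0.0122·87.1 - 0.191 = 0.0491C*, so C* = 0.872/0.0491 = 17.8.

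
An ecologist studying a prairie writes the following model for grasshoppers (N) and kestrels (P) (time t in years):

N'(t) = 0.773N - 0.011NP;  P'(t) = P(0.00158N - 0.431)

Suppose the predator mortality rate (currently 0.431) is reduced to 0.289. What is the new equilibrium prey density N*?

N* ≈ 183

At the interior fixed point, setting dP/dt = 0 with P > 0 fixes N* = (predator death rate)/(NP coefficient) — independent of the other coefficients.
With the change, N* = 0.289/0.00158 = 183; it falls from 273.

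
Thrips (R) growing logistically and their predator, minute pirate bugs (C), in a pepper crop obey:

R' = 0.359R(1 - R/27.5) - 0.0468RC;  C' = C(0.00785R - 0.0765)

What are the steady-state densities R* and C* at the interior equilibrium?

From dC/dt = 0 with C > 0: 0.00785R* = 0.0765, so R* = 9.75.
Substitute into dR/dt = 0: 0.359(1 - 9.75/27.5) = 0.0468C*.
The bracket is 0.646, giving C* = 0.232/0.0468 = 4.95.

R* ≈ 9.75, C* ≈ 4.95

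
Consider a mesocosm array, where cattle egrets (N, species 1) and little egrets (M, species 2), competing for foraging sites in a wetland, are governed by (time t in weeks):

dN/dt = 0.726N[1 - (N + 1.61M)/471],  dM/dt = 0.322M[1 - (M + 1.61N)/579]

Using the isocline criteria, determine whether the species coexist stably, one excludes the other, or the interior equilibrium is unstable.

unstable coexistence (outcome depends on initial conditions)

Compare the nullcline intercepts: K1/α12 = 471/1.61 = 293 < K2 = 579; K2/α21 = 579/1.61 = 360 < K1 = 471.
Since both are reversed, neither can invade when rare; the interior point is a saddle.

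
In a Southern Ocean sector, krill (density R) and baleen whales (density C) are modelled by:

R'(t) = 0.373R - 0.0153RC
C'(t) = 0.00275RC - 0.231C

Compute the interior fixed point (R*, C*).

Set dC/dt = 0 with C > 0: 0.00275R - 0.231 = 0, so R* = 0.231/0.00275 = 84.
Set dR/dt = 0 with R > 0: 0.373 - 0.0153C = 0, so C* = 0.373/0.0153 = 24.4.

R* ≈ 84, C* ≈ 24.4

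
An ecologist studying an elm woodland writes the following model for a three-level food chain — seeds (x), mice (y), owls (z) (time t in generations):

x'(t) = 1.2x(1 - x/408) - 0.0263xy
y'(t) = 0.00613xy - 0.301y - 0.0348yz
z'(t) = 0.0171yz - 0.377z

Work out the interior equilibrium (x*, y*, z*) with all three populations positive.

From dz/dt = 0: 0.0171y* = 0.377, so y* = 22.
From dx/dt = 0: 1.2(1 - x*/408) = 0.0263·22, giving x* = 408·(1 - 0.483) = 211.
From dy/dt = 0: 0.00613·211 - 0.301 = 0.0348z*, so z* = 0.992/0.0348 = 28.5.

x* ≈ 211, y* ≈ 22, z* ≈ 28.5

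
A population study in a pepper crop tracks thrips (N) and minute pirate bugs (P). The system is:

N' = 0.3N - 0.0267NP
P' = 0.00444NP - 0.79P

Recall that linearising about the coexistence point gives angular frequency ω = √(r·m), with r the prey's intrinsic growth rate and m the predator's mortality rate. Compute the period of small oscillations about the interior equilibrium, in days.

T ≈ 12.9 days

Here r = 0.3 and m = 0.79, so r·m = 0.237.
ω = √0.237 = 0.487 per day, hence T = 2π/ω ≈ 12.9 days.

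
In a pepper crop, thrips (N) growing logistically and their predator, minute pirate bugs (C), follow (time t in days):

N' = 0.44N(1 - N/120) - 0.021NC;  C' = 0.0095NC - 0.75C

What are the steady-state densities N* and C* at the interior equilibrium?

From dC/dt = 0 with C > 0: 0.0095N* = 0.75, so N* = 78.9.
Substitute into dN/dt = 0: 0.44(1 - 78.9/120) = 0.021C*.
The bracket is 0.342, giving C* = 0.151/0.021 = 7.17.

N* ≈ 78.9, C* ≈ 7.17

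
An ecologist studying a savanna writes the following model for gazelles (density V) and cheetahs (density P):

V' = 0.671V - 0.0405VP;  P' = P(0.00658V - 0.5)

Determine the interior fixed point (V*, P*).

V* ≈ 76, P* ≈ 16.6

Set dP/dt = 0 with P > 0: 0.00658V - 0.5 = 0, so V* = 0.5/0.00658 = 76.
Set dV/dt = 0 with V > 0: 0.671 - 0.0405P = 0, so P* = 0.671/0.0405 = 16.6.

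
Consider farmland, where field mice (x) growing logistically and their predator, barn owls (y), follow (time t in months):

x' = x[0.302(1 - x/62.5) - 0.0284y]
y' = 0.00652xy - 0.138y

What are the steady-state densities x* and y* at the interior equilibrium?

From dy/dt = 0 with y > 0: 0.00652x* = 0.138, so x* = 21.2.
Substitute into dx/dt = 0: 0.302(1 - 21.2/62.5) = 0.0284y*.
The bracket is 0.661, giving y* = 0.2/0.0284 = 7.03.

x* ≈ 21.2, y* ≈ 7.03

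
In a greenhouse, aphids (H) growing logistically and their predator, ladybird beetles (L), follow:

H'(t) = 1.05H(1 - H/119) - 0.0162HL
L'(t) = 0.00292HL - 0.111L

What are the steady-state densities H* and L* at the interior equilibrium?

From dL/dt = 0 with L > 0: 0.00292H* = 0.111, so H* = 38.
Substitute into dH/dt = 0: 1.05(1 - 38/119) = 0.0162L*.
The bracket is 0.681, giving L* = 0.715/0.0162 = 44.1.

H* ≈ 38, L* ≈ 44.1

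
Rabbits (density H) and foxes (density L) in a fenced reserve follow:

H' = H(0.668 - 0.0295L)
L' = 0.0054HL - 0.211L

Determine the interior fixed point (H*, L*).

Set dL/dt = 0 with L > 0: 0.0054H - 0.211 = 0, so H* = 0.211/0.0054 = 39.1.
Set dH/dt = 0 with H > 0: 0.668 - 0.0295L = 0, so L* = 0.668/0.0295 = 22.6.

H* ≈ 39.1, L* ≈ 22.6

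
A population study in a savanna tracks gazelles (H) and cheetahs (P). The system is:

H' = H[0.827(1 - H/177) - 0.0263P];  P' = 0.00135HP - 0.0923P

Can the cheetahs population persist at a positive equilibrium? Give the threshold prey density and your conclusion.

The predator equation gives dP/dt > 0 only when H > 0.0923/0.00135 = 68.4.
Without the predator, H → K = 177. Since 177 > 68.4, the predator can invade and persist.

Threshold H = 68.4; K > 68.4, so yes, the predator persists.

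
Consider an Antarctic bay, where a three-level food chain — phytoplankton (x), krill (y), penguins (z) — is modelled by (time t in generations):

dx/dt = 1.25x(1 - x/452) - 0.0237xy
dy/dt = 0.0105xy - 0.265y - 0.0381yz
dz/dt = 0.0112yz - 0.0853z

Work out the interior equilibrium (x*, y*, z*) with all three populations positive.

x* ≈ 387, y* ≈ 7.62, z* ≈ 99.6

From dz/dt = 0: 0.0112y* = 0.0853, so y* = 7.62.
From dx/dt = 0: 1.25(1 - x*/452) = 0.0237·7.62, giving x* = 452·(1 - 0.144) = 387.
From dy/dt = 0: 0.0105·387 - 0.265 = 0.0381z*, so z* = 3.8/0.0381 = 99.6.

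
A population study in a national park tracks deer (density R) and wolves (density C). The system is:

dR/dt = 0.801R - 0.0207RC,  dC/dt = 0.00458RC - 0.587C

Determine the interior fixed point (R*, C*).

R* ≈ 128, C* ≈ 38.7

Set dC/dt = 0 with C > 0: 0.00458R - 0.587 = 0, so R* = 0.587/0.00458 = 128.
Set dR/dt = 0 with R > 0: 0.801 - 0.0207C = 0, so C* = 0.801/0.0207 = 38.7.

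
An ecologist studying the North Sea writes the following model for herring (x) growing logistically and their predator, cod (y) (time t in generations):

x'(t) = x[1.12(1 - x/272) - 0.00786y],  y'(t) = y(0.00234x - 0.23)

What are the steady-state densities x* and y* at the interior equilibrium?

From dy/dt = 0 with y > 0: 0.00234x* = 0.23, so x* = 98.3.
Substitute into dx/dt = 0: 1.12(1 - 98.3/272) = 0.00786y*.
The bracket is 0.639, giving y* = 0.715/0.00786 = 91.

x* ≈ 98.3, y* ≈ 91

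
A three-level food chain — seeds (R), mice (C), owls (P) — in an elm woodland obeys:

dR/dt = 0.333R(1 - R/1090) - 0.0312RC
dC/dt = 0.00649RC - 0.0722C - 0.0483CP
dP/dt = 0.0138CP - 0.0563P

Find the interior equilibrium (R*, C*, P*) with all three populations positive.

From dP/dt = 0: 0.0138C* = 0.0563, so C* = 4.08.
From dR/dt = 0: 0.333(1 - R*/1090) = 0.0312·4.08, giving R* = 1090·(1 - 0.382) = 673.
From dC/dt = 0: 0.00649·673 - 0.0722 = 0.0483P*, so P* = 4.3/0.0483 = 89.

R* ≈ 673, C* ≈ 4.08, P* ≈ 89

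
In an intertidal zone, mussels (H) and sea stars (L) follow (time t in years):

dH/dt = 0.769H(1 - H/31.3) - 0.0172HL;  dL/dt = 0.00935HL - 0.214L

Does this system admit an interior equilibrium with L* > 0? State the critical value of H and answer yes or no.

The predator equation gives dL/dt > 0 only when H > 0.214/0.00935 = 22.9.
Without the predator, H → K = 31.3. Since 31.3 > 22.9, the predator can invade and persist.

Threshold H = 22.9; K > 22.9, so yes, the predator persists.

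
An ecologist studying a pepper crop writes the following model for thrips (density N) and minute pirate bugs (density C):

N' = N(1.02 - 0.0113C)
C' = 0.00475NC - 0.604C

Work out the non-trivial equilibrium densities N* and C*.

N* ≈ 127, C* ≈ 90.3

Set dC/dt = 0 with C > 0: 0.00475N - 0.604 = 0, so N* = 0.604/0.00475 = 127.
Set dN/dt = 0 with N > 0: 1.02 - 0.0113C = 0, so C* = 1.02/0.0113 = 90.3.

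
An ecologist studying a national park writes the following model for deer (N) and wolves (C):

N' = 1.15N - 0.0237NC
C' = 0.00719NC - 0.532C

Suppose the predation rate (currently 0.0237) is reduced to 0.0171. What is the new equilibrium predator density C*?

At the interior fixed point, setting dN/dt = 0 with N > 0 fixes C* = (prey growth rate)/(NC coefficient) — independent of the other coefficients.
With the change, C* = 1.15/0.0171 = 67.3; it rises from 48.5.

C* ≈ 67.3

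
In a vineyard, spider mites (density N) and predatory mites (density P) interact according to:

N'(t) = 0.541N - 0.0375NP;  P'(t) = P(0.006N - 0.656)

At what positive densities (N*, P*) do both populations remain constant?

Set dP/dt = 0 with P > 0: 0.006N - 0.656 = 0, so N* = 0.656/0.006 = 109.
Set dN/dt = 0 with N > 0: 0.541 - 0.0375P = 0, so P* = 0.541/0.0375 = 14.4.

N* ≈ 109, P* ≈ 14.4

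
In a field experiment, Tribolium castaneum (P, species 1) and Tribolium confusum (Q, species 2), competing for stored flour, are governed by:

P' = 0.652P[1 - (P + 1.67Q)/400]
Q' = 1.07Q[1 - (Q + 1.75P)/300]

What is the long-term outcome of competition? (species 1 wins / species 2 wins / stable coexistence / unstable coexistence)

Compare the nullcline intercepts: K1/α12 = 400/1.67 = 240 < K2 = 300; K2/α21 = 300/1.75 = 171 < K1 = 400.
Since both are reversed, neither can invade when rare; the interior point is a saddle.

unstable coexistence (outcome depends on initial conditions)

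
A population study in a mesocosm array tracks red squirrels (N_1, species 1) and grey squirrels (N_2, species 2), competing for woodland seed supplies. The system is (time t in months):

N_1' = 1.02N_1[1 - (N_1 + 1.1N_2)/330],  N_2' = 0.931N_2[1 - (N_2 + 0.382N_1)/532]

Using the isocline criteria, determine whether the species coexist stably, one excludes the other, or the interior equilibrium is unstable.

species 2 excludes species 1

Compare the nullcline intercepts: K1/α12 = 330/1.1 = 300 < K2 = 532; K2/α21 = 532/0.382 = 1390 > K1 = 330.
Since the inequalities point opposite ways, species 2 can invade but species 1 cannot.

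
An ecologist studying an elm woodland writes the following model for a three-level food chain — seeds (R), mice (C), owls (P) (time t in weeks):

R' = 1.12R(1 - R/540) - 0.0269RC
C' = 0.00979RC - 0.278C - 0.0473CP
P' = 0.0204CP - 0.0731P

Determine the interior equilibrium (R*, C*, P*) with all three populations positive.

From dP/dt = 0: 0.0204C* = 0.0731, so C* = 3.58.
From dR/dt = 0: 1.12(1 - R*/540) = 0.0269·3.58, giving R* = 540·(1 - 0.0861) = 494.
From dC/dt = 0: 0.00979·494 - 0.278 = 0.0473P*, so P* = 4.55/0.0473 = 96.3.

R* ≈ 494, C* ≈ 3.58, P* ≈ 96.3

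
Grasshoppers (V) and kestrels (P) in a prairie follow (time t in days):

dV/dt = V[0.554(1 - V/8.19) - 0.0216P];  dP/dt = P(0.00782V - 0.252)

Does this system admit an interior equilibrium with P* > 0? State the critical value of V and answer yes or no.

The predator equation gives dP/dt > 0 only when V > 0.252/0.00782 = 32.2.
Without the predator, V → K = 8.19. Since 8.19 < 32.2, the predator cannot invade.

Threshold V = 32.2; K < 32.2, so no, the predator goes extinct.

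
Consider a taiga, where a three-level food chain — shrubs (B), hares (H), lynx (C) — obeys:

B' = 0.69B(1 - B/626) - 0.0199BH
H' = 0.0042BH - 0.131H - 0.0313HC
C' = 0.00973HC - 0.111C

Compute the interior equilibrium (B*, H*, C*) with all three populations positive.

B* ≈ 420, H* ≈ 11.4, C* ≈ 52.2

From dC/dt = 0: 0.00973H* = 0.111, so H* = 11.4.
From dB/dt = 0: 0.69(1 - B*/626) = 0.0199·11.4, giving B* = 626·(1 - 0.329) = 420.
From dH/dt = 0: 0.0042·420 - 0.131 = 0.0313C*, so C* = 1.63/0.0313 = 52.2.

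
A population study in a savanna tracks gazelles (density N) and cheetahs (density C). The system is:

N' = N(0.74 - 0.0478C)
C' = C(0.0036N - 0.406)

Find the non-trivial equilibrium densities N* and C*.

N* ≈ 113, C* ≈ 15.5

Set dC/dt = 0 with C > 0: 0.0036N - 0.406 = 0, so N* = 0.406/0.0036 = 113.
Set dN/dt = 0 with N > 0: 0.74 - 0.0478C = 0, so C* = 0.74/0.0478 = 15.5.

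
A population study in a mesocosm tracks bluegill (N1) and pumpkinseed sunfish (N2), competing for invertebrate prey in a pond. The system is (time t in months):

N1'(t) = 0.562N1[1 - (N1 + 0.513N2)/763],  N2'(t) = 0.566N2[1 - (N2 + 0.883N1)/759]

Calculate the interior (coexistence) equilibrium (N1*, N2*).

N1* ≈ 683, N2* ≈ 156

Setting both brackets to zero gives the nullclines N1 + 0.513N2 = 763 and 0.883N1 + N2 = 759.
Substituting N2 = 759 - 0.883N1 into the first: N1(1 - 0.513·0.883) = 763 - 0.513·759.
So N1* = 374/0.547 = 683, and then N2* = 759 - 0.883·683 = 156.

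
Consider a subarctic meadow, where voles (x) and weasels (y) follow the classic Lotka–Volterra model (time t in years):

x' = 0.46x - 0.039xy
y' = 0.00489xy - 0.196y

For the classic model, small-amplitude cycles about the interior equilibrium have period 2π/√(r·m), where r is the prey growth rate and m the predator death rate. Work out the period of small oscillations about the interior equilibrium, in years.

Here r = 0.46 and m = 0.196, so r·m = 0.0902.
ω = √0.0902 = 0.3 per year, hence T = 2π/ω ≈ 20.9 years.

T ≈ 20.9 years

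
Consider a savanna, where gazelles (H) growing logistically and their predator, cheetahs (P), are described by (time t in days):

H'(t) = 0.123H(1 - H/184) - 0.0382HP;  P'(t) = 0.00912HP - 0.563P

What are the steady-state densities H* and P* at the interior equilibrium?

H* ≈ 61.7, P* ≈ 2.14

From dP/dt = 0 with P > 0: 0.00912H* = 0.563, so H* = 61.7.
Substitute into dH/dt = 0: 0.123(1 - 61.7/184) = 0.0382P*.
The bracket is 0.664, giving P* = 0.0817/0.0382 = 2.14.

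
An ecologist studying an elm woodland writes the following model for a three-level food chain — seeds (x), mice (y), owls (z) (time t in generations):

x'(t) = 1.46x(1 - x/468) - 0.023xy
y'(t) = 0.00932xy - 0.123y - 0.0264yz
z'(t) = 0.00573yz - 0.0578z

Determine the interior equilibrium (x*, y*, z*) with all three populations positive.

x* ≈ 394, y* ≈ 10.1, z* ≈ 134

From dz/dt = 0: 0.00573y* = 0.0578, so y* = 10.1.
From dx/dt = 0: 1.46(1 - x*/468) = 0.023·10.1, giving x* = 468·(1 - 0.159) = 394.
From dy/dt = 0: 0.00932·394 - 0.123 = 0.0264z*, so z* = 3.55/0.0264 = 134.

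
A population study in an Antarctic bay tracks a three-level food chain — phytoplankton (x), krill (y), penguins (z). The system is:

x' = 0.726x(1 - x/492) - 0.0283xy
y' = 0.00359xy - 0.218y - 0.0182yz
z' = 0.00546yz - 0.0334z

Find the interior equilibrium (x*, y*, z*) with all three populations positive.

From dz/dt = 0: 0.00546y* = 0.0334, so y* = 6.12.
From dx/dt = 0: 0.726(1 - x*/492) = 0.0283·6.12, giving x* = 492·(1 - 0.238) = 375.
From dy/dt = 0: 0.00359·375 - 0.218 = 0.0182z*, so z* = 1.13/0.0182 = 61.9.

x* ≈ 375, y* ≈ 6.12, z* ≈ 61.9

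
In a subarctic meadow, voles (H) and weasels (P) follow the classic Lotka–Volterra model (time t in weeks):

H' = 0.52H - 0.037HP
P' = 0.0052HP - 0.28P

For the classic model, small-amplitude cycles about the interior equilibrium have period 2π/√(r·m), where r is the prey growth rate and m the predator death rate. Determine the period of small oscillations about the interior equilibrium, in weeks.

T ≈ 16.5 weeks

Here r = 0.52 and m = 0.28, so r·m = 0.146.
ω = √0.146 = 0.382 per week, hence T = 2π/ω ≈ 16.5 weeks.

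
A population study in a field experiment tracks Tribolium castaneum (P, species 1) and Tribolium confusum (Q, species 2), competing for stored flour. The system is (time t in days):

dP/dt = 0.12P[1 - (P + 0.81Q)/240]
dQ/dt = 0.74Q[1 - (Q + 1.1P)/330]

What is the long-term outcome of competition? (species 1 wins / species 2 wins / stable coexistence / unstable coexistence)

Compare the nullcline intercepts: K1/α12 = 240/0.81 = 296 < K2 = 330; K2/α21 = 330/1.1 = 300 > K1 = 240.
Since the inequalities point opposite ways, species 2 can invade but species 1 cannot.

species 2 excludes species 1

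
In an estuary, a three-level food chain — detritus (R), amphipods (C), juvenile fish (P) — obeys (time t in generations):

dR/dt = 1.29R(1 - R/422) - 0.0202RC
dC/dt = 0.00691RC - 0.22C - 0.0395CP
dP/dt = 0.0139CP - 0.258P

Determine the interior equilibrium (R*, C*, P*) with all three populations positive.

From dP/dt = 0: 0.0139C* = 0.258, so C* = 18.6.
From dR/dt = 0: 1.29(1 - R*/422) = 0.0202·18.6, giving R* = 422·(1 - 0.291) = 299.
From dC/dt = 0: 0.00691·299 - 0.22 = 0.0395P*, so P* = 1.85/0.0395 = 46.8.

R* ≈ 299, C* ≈ 18.6, P* ≈ 46.8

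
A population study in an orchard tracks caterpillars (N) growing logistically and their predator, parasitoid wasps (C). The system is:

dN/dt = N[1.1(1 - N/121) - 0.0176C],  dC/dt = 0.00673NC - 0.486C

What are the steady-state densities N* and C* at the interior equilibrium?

From dC/dt = 0 with C > 0: 0.00673N* = 0.486, so N* = 72.2.
Substitute into dN/dt = 0: 1.1(1 - 72.2/121) = 0.0176C*.
The bracket is 0.403, giving C* = 0.444/0.0176 = 25.2.

N* ≈ 72.2, C* ≈ 25.2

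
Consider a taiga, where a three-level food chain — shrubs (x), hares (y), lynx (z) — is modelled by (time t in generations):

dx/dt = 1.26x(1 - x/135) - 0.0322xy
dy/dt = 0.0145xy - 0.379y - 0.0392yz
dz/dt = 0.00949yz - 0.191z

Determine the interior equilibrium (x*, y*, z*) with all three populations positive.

From dz/dt = 0: 0.00949y* = 0.191, so y* = 20.1.
From dx/dt = 0: 1.26(1 - x*/135) = 0.0322·20.1, giving x* = 135·(1 - 0.514) = 65.6.
From dy/dt = 0: 0.0145·65.6 - 0.379 = 0.0392z*, so z* = 0.572/0.0392 = 14.6.

x* ≈ 65.6, y* ≈ 20.1, z* ≈ 14.6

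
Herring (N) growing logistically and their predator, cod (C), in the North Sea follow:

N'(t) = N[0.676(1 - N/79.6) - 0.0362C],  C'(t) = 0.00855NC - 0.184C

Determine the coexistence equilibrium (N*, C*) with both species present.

From dC/dt = 0 with C > 0: 0.00855N* = 0.184, so N* = 21.5.
Substitute into dN/dt = 0: 0.676(1 - 21.5/79.6) = 0.0362C*.
The bracket is 0.73, giving C* = 0.493/0.0362 = 13.6.

N* ≈ 21.5, C* ≈ 13.6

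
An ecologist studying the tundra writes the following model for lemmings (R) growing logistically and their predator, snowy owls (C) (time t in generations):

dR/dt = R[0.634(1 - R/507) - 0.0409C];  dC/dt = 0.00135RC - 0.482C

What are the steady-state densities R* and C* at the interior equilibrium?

From dC/dt = 0 with C > 0: 0.00135R* = 0.482, so R* = 357.
Substitute into dR/dt = 0: 0.634(1 - 357/507) = 0.0409C*.
The bracket is 0.296, giving C* = 0.188/0.0409 = 4.59.

R* ≈ 357, C* ≈ 4.59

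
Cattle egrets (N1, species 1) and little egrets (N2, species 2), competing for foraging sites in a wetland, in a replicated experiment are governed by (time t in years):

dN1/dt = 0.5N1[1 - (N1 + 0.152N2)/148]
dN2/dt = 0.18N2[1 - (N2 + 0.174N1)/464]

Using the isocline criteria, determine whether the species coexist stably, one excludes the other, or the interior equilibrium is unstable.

stable coexistence

Compare the nullcline intercepts: K1/α12 = 148/0.152 = 974 > K2 = 464; K2/α21 = 464/0.174 = 2670 > K1 = 148.
Since both inequalities hold, each species can invade when rare, so the interior equilibrium is stable.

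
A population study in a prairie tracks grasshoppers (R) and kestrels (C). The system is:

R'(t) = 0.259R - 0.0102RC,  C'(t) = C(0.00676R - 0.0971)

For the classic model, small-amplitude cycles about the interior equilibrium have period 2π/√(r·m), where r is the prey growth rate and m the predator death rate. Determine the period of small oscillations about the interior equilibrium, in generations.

Here r = 0.259 and m = 0.0971, so r·m = 0.0251.
ω = √0.0251 = 0.159 per generation, hence T = 2π/ω ≈ 39.6 generations.

T ≈ 39.6 generations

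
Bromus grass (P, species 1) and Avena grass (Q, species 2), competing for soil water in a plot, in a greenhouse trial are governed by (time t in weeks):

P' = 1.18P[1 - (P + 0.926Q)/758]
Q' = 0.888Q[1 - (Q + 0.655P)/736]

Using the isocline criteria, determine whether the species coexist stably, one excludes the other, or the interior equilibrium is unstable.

stable coexistence

Compare the nullcline intercepts: K1/α12 = 758/0.926 = 819 > K2 = 736; K2/α21 = 736/0.655 = 1120 > K1 = 758.
Since both inequalities hold, each species can invade when rare, so the interior equilibrium is stable.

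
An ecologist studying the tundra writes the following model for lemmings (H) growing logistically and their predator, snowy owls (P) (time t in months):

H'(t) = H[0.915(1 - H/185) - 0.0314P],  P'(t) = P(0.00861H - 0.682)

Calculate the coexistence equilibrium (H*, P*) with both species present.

From dP/dt = 0 with P > 0: 0.00861H* = 0.682, so H* = 79.2.
Substitute into dH/dt = 0: 0.915(1 - 79.2/185) = 0.0314P*.
The bracket is 0.572, giving P* = 0.523/0.0314 = 16.7.

H* ≈ 79.2, P* ≈ 16.7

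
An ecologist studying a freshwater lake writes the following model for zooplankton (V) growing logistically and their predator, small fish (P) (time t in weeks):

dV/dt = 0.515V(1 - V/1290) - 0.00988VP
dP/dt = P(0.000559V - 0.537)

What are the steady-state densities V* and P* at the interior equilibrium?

From dP/dt = 0 with P > 0: 0.000559V* = 0.537, so V* = 961.
Substitute into dV/dt = 0: 0.515(1 - 961/1290) = 0.00988P*.
The bracket is 0.255, giving P* = 0.131/0.00988 = 13.3.

V* ≈ 961, P* ≈ 13.3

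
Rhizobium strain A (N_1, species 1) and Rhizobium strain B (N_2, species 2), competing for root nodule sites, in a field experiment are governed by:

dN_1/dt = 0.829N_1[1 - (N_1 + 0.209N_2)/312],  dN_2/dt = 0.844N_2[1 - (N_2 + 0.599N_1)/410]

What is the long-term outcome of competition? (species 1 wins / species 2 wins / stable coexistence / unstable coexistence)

stable coexistence

Compare the nullcline intercepts: K1/α12 = 312/0.209 = 1490 > K2 = 410; K2/α21 = 410/0.599 = 684 > K1 = 312.
Since both inequalities hold, each species can invade when rare, so the interior equilibrium is stable.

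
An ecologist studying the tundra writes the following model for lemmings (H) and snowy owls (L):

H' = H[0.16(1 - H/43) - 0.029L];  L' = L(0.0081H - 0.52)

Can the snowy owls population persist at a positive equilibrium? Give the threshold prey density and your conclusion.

The predator equation gives dL/dt > 0 only when H > 0.52/0.0081 = 64.2.
Without the predator, H → K = 43. Since 43 < 64.2, the predator cannot invade.

Threshold H = 64.2; K < 64.2, so no, the predator goes extinct.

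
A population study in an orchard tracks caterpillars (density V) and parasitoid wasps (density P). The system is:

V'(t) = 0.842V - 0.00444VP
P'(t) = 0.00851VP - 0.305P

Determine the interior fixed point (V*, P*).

V* ≈ 35.8, P* ≈ 190

Set dP/dt = 0 with P > 0: 0.00851V - 0.305 = 0, so V* = 0.305/0.00851 = 35.8.
Set dV/dt = 0 with V > 0: 0.842 - 0.00444P = 0, so P* = 0.842/0.00444 = 190.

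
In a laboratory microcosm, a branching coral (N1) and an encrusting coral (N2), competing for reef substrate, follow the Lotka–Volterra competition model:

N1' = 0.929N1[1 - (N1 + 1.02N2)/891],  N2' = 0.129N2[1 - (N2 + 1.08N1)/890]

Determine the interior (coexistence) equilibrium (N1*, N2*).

Setting both brackets to zero gives the nullclines N1 + 1.02N2 = 891 and 1.08N1 + N2 = 890.
Substituting N2 = 890 - 1.08N1 into the first: N1(1 - 1.02·1.08) = 891 - 1.02·890.
So N1* = -16.8/-0.102 = 165, and then N2* = 890 - 1.08·165 = 711.

N1* ≈ 165, N2* ≈ 711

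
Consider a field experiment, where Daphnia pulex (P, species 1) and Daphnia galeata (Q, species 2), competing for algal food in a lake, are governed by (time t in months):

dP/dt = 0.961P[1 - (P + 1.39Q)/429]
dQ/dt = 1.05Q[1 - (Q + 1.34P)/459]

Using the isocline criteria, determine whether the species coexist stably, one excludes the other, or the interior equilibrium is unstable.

Compare the nullcline intercepts: K1/α12 = 429/1.39 = 309 < K2 = 459; K2/α21 = 459/1.34 = 343 < K1 = 429.
Since both are reversed, neither can invade when rare; the interior point is a saddle.

unstable coexistence (outcome depends on initial conditions)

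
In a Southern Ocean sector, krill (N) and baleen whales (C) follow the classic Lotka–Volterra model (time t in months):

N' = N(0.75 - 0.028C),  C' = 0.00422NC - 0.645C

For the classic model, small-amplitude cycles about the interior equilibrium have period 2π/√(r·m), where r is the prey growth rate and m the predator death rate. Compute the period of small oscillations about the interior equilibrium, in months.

T ≈ 9.03 months

Here r = 0.75 and m = 0.645, so r·m = 0.484.
ω = √0.484 = 0.696 per month, hence T = 2π/ω ≈ 9.03 months.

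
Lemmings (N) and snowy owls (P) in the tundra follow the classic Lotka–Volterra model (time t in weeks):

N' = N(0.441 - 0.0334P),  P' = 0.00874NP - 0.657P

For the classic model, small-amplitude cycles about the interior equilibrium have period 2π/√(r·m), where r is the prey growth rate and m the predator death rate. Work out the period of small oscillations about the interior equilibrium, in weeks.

T ≈ 11.7 weeks

Here r = 0.441 and m = 0.657, so r·m = 0.29.
ω = √0.29 = 0.538 per week, hence T = 2π/ω ≈ 11.7 weeks.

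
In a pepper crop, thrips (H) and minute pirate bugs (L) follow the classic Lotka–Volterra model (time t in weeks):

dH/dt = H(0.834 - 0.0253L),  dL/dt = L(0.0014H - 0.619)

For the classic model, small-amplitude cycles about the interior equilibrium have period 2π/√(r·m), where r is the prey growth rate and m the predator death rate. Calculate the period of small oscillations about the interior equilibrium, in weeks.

T ≈ 8.74 weeks

Here r = 0.834 and m = 0.619, so r·m = 0.516.
ω = √0.516 = 0.719 per week, hence T = 2π/ω ≈ 8.74 weeks.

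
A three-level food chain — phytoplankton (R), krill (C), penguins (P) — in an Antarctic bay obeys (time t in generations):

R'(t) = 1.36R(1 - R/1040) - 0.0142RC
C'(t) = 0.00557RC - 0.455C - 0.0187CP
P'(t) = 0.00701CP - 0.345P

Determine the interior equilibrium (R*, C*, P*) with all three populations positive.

From dP/dt = 0: 0.00701C* = 0.345, so C* = 49.2.
From dR/dt = 0: 1.36(1 - R*/1040) = 0.0142·49.2, giving R* = 1040·(1 - 0.514) = 506.
From dC/dt = 0: 0.00557·506 - 0.455 = 0.0187P*, so P* = 2.36/0.0187 = 126.

R* ≈ 506, C* ≈ 49.2, P* ≈ 126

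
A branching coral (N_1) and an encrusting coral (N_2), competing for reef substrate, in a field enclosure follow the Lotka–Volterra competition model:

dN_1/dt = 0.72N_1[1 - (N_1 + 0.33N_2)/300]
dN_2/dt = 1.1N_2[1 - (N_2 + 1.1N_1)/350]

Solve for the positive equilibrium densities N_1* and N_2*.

Setting both brackets to zero gives the nullclines N_1 + 0.33N_2 = 300 and 1.1N_1 + N_2 = 350.
Substituting N_2 = 350 - 1.1N_1 into the first: N_1(1 - 0.33·1.1) = 300 - 0.33·350.
So N_1* = 184/0.637 = 290, and then N_2* = 350 - 1.1·290 = 31.4.

N_1* ≈ 290, N_2* ≈ 31.4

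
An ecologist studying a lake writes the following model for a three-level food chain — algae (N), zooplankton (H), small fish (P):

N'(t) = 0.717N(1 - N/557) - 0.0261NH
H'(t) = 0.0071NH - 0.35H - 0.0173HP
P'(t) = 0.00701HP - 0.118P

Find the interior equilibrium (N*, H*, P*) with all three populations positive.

From dP/dt = 0: 0.00701H* = 0.118, so H* = 16.8.
From dN/dt = 0: 0.717(1 - N*/557) = 0.0261·16.8, giving N* = 557·(1 - 0.613) = 216.
From dH/dt = 0: 0.0071·216 - 0.35 = 0.0173P*, so P* = 1.18/0.0173 = 68.3.

N* ≈ 216, H* ≈ 16.8, P* ≈ 68.3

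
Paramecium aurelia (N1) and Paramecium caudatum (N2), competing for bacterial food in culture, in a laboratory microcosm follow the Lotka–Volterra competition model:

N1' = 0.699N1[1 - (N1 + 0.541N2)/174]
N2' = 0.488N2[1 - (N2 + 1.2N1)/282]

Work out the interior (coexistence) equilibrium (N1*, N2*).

N1* ≈ 61.1, N2* ≈ 209

Setting both brackets to zero gives the nullclines N1 + 0.541N2 = 174 and 1.2N1 + N2 = 282.
Substituting N2 = 282 - 1.2N1 into the first: N1(1 - 0.541·1.2) = 174 - 0.541·282.
So N1* = 21.4/0.351 = 61.1, and then N2* = 282 - 1.2·61.1 = 209.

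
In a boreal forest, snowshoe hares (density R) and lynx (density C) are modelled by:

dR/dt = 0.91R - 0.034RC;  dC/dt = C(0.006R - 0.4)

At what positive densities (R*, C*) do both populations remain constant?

Set dC/dt = 0 with C > 0: 0.006R - 0.4 = 0, so R* = 0.4/0.006 = 66.7.
Set dR/dt = 0 with R > 0: 0.91 - 0.034C = 0, so C* = 0.91/0.034 = 26.8.

R* ≈ 66.7, C* ≈ 26.8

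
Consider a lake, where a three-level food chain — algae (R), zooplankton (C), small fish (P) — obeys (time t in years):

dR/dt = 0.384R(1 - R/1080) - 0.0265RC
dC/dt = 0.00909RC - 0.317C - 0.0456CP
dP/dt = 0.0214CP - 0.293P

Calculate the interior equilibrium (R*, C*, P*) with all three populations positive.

From dP/dt = 0: 0.0214C* = 0.293, so C* = 13.7.
From dR/dt = 0: 0.384(1 - R*/1080) = 0.0265·13.7, giving R* = 1080·(1 - 0.945) = 59.5.
From dC/dt = 0: 0.00909·59.5 - 0.317 = 0.0456P*, so P* = 0.224/0.0456 = 4.92.

R* ≈ 59.5, C* ≈ 13.7, P* ≈ 4.92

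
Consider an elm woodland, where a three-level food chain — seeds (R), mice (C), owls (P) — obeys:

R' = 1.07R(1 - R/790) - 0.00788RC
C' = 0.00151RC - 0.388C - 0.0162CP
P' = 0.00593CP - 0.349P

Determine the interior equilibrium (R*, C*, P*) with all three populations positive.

From dP/dt = 0: 0.00593C* = 0.349, so C* = 58.9.
From dR/dt = 0: 1.07(1 - R*/790) = 0.00788·58.9, giving R* = 790·(1 - 0.433) = 448.
From dC/dt = 0: 0.00151·448 - 0.388 = 0.0162P*, so P* = 0.288/0.0162 = 17.8.

R* ≈ 448, C* ≈ 58.9, P* ≈ 17.8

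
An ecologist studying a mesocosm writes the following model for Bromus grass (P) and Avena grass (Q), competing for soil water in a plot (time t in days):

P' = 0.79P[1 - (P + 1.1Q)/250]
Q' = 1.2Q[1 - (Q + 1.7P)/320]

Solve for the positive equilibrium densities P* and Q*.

P* ≈ 117, Q* ≈ 121

Setting both brackets to zero gives the nullclines P + 1.1Q = 250 and 1.7P + Q = 320.
Substituting Q = 320 - 1.7P into the first: P(1 - 1.1·1.7) = 250 - 1.1·320.
So P* = -102/-0.87 = 117, and then Q* = 320 - 1.7·117 = 121.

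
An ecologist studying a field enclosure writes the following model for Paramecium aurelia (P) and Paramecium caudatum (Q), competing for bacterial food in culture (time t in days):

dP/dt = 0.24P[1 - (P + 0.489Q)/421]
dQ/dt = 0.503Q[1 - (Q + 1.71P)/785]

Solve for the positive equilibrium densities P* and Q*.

P* ≈ 227, Q* ≈ 397

Setting both brackets to zero gives the nullclines P + 0.489Q = 421 and 1.71P + Q = 785.
Substituting Q = 785 - 1.71P into the first: P(1 - 0.489·1.71) = 421 - 0.489·785.
So P* = 37.1/0.164 = 227, and then Q* = 785 - 1.71·227 = 397.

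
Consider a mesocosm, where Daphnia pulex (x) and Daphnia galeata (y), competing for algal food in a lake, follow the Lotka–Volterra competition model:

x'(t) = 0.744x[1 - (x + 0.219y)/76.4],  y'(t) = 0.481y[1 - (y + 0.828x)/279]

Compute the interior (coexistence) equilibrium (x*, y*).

x* ≈ 18.7, y* ≈ 264

Setting both brackets to zero gives the nullclines x + 0.219y = 76.4 and 0.828x + y = 279.
Substituting y = 279 - 0.828x into the first: x(1 - 0.219·0.828) = 76.4 - 0.219·279.
So x* = 15.3/0.819 = 18.7, and then y* = 279 - 0.828·18.7 = 264.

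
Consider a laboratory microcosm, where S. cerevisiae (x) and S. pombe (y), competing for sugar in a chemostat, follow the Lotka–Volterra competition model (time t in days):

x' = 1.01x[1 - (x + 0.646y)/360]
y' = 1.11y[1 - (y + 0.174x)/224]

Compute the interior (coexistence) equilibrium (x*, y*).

x* ≈ 243, y* ≈ 182

Setting both brackets to zero gives the nullclines x + 0.646y = 360 and 0.174x + y = 224.
Substituting y = 224 - 0.174x into the first: x(1 - 0.646·0.174) = 360 - 0.646·224.
So x* = 215/0.888 = 243, and then y* = 224 - 0.174·243 = 182.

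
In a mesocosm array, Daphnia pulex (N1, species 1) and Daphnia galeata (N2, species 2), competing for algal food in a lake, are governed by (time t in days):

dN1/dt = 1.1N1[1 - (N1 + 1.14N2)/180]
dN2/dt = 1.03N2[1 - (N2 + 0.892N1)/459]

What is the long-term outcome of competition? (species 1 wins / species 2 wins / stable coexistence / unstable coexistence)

Compare the nullcline intercepts: K1/α12 = 180/1.14 = 158 < K2 = 459; K2/α21 = 459/0.892 = 515 > K1 = 180.
Since the inequalities point opposite ways, species 2 can invade but species 1 cannot.

species 2 excludes species 1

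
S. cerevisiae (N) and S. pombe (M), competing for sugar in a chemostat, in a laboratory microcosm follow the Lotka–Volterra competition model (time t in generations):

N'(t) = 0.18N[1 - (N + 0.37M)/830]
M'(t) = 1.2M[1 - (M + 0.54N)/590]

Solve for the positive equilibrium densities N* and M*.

Setting both brackets to zero gives the nullclines N + 0.37M = 830 and 0.54N + M = 590.
Substituting M = 590 - 0.54N into the first: N(1 - 0.37·0.54) = 830 - 0.37·590.
So N* = 612/0.8 = 764, and then M* = 590 - 0.54·764 = 177.

N* ≈ 764, M* ≈ 177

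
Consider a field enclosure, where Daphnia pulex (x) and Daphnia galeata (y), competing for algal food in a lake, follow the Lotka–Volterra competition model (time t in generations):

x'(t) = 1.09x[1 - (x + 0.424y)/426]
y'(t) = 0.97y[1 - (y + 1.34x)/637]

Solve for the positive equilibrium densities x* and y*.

Setting both brackets to zero gives the nullclines x + 0.424y = 426 and 1.34x + y = 637.
Substituting y = 637 - 1.34x into the first: x(1 - 0.424·1.34) = 426 - 0.424·637.
So x* = 156/0.432 = 361, and then y* = 637 - 1.34·361 = 153.

x* ≈ 361, y* ≈ 153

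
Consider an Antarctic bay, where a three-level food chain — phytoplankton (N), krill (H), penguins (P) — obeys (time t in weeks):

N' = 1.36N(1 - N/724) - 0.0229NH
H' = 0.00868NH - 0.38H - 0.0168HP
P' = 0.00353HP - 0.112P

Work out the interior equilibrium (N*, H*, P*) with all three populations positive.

From dP/dt = 0: 0.00353H* = 0.112, so H* = 31.7.
From dN/dt = 0: 1.36(1 - N*/724) = 0.0229·31.7, giving N* = 724·(1 - 0.534) = 337.
From dH/dt = 0: 0.00868·337 - 0.38 = 0.0168P*, so P* = 2.55/0.0168 = 152.

N* ≈ 337, H* ≈ 31.7, P* ≈ 152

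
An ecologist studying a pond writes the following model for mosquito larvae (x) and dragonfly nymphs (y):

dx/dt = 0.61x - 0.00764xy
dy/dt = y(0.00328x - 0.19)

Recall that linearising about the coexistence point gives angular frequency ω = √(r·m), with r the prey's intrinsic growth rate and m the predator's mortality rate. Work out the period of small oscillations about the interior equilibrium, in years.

T ≈ 18.5 years

Here r = 0.61 and m = 0.19, so r·m = 0.116.
ω = √0.116 = 0.34 per year, hence T = 2π/ω ≈ 18.5 years.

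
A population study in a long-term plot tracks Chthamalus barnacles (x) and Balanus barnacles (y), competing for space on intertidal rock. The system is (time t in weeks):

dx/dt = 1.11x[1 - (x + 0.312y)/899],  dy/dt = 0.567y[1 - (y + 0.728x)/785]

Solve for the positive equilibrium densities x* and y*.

x* ≈ 846, y* ≈ 169

Setting both brackets to zero gives the nullclines x + 0.312y = 899 and 0.728x + y = 785.
Substituting y = 785 - 0.728x into the first: x(1 - 0.312·0.728) = 899 - 0.312·785.
So x* = 654/0.773 = 846, and then y* = 785 - 0.728·846 = 169.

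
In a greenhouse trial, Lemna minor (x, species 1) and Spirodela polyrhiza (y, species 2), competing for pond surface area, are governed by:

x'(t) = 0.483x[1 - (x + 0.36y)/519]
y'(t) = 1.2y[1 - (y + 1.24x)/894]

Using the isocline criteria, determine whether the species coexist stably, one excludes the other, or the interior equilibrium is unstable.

stable coexistence

Compare the nullcline intercepts: K1/α12 = 519/0.36 = 1440 > K2 = 894; K2/α21 = 894/1.24 = 721 > K1 = 519.
Since both inequalities hold, each species can invade when rare, so the interior equilibrium is stable.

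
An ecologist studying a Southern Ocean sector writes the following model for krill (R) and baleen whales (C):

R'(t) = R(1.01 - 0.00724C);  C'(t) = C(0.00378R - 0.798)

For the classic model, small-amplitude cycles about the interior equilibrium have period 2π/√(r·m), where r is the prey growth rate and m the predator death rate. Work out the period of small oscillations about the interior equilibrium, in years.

Here r = 1.01 and m = 0.798, so r·m = 0.806.
ω = √0.806 = 0.898 per year, hence T = 2π/ω ≈ 7 years.

T ≈ 7 years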